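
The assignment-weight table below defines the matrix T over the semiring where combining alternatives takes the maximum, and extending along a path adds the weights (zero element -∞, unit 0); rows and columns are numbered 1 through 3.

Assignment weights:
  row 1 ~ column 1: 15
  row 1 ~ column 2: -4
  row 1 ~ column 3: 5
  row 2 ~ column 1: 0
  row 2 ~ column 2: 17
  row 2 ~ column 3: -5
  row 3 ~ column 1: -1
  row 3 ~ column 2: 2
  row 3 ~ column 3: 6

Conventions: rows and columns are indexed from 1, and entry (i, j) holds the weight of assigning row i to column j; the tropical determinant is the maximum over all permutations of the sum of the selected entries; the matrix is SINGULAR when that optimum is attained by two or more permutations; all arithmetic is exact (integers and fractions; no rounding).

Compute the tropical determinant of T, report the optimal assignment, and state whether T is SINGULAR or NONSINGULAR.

σ = (1, 2, 3): 15 + 17 + 6 = 38
σ = (1, 3, 2): 15 + (-5) + 2 = 12
σ = (2, 1, 3): (-4) + 0 + 6 = 2
σ = (2, 3, 1): (-4) + (-5) + (-1) = -10
σ = (3, 1, 2): 5 + 0 + 2 = 7
σ = (3, 2, 1): 5 + 17 + (-1) = 21
Optimal value attained by: σ = (1, 2, 3).
Answer: det⊕(T) = 38; verdict: NONSINGULAR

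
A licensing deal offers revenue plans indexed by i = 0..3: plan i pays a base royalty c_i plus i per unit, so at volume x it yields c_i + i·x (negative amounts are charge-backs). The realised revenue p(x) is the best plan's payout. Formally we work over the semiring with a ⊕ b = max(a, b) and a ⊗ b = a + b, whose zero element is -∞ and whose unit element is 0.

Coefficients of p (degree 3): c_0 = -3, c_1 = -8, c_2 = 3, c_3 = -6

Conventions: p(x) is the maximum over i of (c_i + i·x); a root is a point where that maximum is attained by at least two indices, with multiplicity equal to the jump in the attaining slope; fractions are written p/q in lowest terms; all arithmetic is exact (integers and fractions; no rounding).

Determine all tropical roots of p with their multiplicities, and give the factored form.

hull edge (i=0, c=-3) to (i=2, c=3): slope 3, span 2
hull edge (i=2, c=3) to (i=3, c=-6): slope -9, span 1
Factored form: p(x) = -6 ⊗ (x ⊕ (-3)) ⊗ (x ⊕ (-3)) ⊗ (x ⊕ 9)
Answer: roots = -3 (mult 2), 9 (mult 1)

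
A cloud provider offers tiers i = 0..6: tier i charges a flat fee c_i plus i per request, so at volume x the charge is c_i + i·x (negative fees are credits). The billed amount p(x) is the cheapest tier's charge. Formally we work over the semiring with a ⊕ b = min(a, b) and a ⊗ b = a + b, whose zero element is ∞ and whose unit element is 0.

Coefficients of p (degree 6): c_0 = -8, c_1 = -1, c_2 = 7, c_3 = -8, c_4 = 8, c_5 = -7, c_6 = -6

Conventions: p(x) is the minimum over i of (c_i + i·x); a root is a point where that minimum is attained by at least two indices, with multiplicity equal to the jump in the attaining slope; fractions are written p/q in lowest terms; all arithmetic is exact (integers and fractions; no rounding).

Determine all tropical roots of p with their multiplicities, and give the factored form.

hull edge (i=0, c=-8) to (i=3, c=-8): slope 0, span 3
hull edge (i=3, c=-8) to (i=5, c=-7): slope 1/2, span 2
hull edge (i=5, c=-7) to (i=6, c=-6): slope 1, span 1
Factored form: p(x) = -6 ⊗ (x ⊕ (-1)) ⊗ (x ⊕ (-1/2)) ⊗ (x ⊕ (-1/2)) ⊗ (x ⊕ 0) ⊗ (x ⊕ 0) ⊗ (x ⊕ 0)
Answer: roots = -1 (mult 1), -1/2 (mult 2), 0 (mult 3)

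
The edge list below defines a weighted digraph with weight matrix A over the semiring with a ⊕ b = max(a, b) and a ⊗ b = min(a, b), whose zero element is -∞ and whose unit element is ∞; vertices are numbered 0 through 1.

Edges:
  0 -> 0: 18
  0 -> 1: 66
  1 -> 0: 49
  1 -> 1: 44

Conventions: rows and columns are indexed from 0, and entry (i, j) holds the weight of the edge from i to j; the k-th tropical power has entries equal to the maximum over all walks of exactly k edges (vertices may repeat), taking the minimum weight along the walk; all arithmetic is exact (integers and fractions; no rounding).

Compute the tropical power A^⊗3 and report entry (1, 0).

A^⊗2:
  [49, 44]
  [44, 49]
A^⊗3:
  [44, 49]
  [49, 44]
Key observation: the optimum is the walk 1->0->1->0, with weight 49 min 66 min 49 = 49.
Optimal value attained by: walk 1->0->1->0.
Answer: (A^⊗3)[1][0] = 49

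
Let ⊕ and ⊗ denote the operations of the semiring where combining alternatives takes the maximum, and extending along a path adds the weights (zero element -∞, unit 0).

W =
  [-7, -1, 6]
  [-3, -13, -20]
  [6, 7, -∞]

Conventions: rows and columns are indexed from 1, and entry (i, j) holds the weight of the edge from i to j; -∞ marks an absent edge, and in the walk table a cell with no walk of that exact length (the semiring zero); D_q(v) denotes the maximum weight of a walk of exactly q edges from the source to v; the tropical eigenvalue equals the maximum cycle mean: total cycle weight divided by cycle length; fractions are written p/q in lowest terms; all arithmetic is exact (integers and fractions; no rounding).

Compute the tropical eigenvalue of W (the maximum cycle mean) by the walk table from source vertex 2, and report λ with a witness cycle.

q=0: [-∞, 0, -∞]
q=1: [-3, -13, -20]
q=2: [-10, -4, 3]
q=3: [9, 10, -4]
Optimal cycle mean attained by: cycle 1->3->1, total 6 + 6, length 2.
Answer: λ = 6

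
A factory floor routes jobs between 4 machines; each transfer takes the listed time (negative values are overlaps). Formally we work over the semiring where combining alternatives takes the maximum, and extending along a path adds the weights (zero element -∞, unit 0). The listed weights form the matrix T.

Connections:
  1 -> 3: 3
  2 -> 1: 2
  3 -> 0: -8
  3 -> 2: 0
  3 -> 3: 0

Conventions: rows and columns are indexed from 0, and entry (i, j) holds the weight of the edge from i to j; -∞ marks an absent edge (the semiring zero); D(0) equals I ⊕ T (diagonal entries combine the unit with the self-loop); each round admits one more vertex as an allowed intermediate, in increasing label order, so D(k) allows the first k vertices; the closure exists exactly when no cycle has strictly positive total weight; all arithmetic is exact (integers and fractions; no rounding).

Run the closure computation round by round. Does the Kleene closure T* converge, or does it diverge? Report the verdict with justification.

D(0):
  [0, -∞, -∞, -∞]
  [-∞, 0, -∞, 3]
  [-∞, 2, 0, -∞]
  [-8, -∞, 0, 0]
D(1):
  [0, -∞, -∞, -∞]
  [-∞, 0, -∞, 3]
  [-∞, 2, 0, -∞]
  [-8, -∞, 0, 0]
D(2):
  [0, -∞, -∞, -∞]
  [-∞, 0, -∞, 3]
  [-∞, 2, 0, 5]
  [-8, -∞, 0, 0]
Detection: at round 3, diagonal entry (3, 3) turns strictly positive.
Key observation: the cycle 3->2->1->3 has total weight 0 + 2 + 3, which is strictly positive.
Answer: DIVERGES — positive cycle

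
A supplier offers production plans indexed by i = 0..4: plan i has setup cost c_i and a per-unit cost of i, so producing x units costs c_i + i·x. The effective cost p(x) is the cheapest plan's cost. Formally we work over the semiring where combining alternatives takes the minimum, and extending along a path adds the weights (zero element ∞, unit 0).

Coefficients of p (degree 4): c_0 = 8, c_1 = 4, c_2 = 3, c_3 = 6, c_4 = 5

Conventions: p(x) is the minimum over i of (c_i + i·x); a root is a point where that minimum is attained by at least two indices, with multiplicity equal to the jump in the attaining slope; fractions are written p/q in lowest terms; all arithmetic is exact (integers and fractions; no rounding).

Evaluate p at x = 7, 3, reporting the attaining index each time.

p(7) = min(8+0·7=8, 4+1·7=11, 3+2·7=17, 6+3·7=27, 5+4·7=33) = 8 (attained by i=0)
p(3) = min(8+0·3=8, 4+1·3=7, 3+2·3=9, 6+3·3=15, 5+4·3=17) = 7 (attained by i=1)
Answer: p(7) = 8; p(3) = 7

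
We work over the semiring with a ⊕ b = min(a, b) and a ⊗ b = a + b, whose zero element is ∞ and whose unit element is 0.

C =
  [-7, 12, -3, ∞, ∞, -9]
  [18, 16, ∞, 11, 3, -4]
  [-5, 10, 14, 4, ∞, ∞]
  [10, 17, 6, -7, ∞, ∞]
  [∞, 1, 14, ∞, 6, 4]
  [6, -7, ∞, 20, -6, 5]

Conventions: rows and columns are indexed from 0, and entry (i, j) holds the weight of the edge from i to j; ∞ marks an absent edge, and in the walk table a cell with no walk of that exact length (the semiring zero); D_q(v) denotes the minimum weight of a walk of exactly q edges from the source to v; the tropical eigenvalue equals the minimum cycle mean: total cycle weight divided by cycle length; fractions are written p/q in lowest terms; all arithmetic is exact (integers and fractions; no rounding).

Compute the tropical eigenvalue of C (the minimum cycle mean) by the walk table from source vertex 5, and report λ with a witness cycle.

q=0: [∞, ∞, ∞, ∞, ∞, 0]
q=1: [6, -7, ∞, 20, -6, 5]
q=2: [-1, -5, 3, 4, -4, -11]
q=3: [-8, -18, -4, -3, -17, -10]
q=4: [-15, -17, -11, -10, -16, -22]
q=5: [-22, -29, -18, -17, -28, -24]
q=6: [-29, -31, -25, -24, -30, -33]
Optimal cycle mean attained by: cycle 0->0, total (-7), length 1.
Answer: λ = -7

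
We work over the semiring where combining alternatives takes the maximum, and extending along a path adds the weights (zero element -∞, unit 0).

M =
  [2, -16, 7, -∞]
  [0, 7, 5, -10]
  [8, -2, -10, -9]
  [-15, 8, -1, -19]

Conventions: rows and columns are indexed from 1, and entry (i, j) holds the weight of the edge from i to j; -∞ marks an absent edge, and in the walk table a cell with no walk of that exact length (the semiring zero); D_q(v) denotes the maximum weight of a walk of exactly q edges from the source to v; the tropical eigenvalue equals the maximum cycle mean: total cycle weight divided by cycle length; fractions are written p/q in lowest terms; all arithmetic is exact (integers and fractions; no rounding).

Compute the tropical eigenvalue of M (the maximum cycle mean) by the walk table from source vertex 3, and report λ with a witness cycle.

q=0: [-∞, -∞, 0, -∞]
q=1: [8, -2, -10, -9]
q=2: [10, 5, 15, -12]
q=3: [23, 13, 17, 6]
q=4: [25, 20, 30, 8]
Optimal cycle mean attained by: cycle 1->3->1, total 7 + 8, length 2.
Answer: λ = 15/2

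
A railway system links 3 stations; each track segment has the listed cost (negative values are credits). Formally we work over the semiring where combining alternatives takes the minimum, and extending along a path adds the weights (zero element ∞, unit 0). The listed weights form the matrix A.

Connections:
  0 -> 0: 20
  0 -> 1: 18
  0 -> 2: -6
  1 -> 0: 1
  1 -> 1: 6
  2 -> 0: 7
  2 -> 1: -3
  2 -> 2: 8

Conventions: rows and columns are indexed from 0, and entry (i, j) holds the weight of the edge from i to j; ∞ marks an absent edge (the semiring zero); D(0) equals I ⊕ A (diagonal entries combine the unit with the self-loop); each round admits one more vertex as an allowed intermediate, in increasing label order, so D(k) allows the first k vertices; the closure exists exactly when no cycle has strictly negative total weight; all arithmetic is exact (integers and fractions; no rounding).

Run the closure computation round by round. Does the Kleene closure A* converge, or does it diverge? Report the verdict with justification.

D(0):
  [0, 18, -6]
  [1, 0, ∞]
  [7, -3, 0]
D(1):
  [0, 18, -6]
  [1, 0, -5]
  [7, -3, 0]
Detection: at round 2, diagonal entry (2, 2) turns strictly negative.
Key observation: the cycle 2->1->0->2 has total weight (-3) + 1 + (-6), which is strictly negative.
Answer: DIVERGES — negative cycle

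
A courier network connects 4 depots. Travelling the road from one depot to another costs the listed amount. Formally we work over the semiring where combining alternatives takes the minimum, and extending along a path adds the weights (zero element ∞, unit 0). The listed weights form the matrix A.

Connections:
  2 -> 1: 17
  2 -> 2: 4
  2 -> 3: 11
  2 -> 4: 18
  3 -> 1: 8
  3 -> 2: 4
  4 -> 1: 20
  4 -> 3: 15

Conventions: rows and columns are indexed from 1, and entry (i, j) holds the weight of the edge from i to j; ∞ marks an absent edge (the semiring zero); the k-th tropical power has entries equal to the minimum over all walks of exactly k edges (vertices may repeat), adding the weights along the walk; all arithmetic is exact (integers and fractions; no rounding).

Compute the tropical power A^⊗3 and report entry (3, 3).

A^⊗2:
  [∞, ∞, ∞, ∞]
  [19, 8, 15, 22]
  [21, 8, 15, 22]
  [23, 19, ∞, ∞]
A^⊗3:
  [∞, ∞, ∞, ∞]
  [23, 12, 19, 26]
  [23, 12, 19, 26]
  [36, 23, 30, 37]
Key observation: the optimum is the walk 3->2->2->3, with weight 4 + 4 + 11 = 19.
Optimal value attained by: walk 3->2->2->3.
Answer: (A^⊗3)[3][3] = 19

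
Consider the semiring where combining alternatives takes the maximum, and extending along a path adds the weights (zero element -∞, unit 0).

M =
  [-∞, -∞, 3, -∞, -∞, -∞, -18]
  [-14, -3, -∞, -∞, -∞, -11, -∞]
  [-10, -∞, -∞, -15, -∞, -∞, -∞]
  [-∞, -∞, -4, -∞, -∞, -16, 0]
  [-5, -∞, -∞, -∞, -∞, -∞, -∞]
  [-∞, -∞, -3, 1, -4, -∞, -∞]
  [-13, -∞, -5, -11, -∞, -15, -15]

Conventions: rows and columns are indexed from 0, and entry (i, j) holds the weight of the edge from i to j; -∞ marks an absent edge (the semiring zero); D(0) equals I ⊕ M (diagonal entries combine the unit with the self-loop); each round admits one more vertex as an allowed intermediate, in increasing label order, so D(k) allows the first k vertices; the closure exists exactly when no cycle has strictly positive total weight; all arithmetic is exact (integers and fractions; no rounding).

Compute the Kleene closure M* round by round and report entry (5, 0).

D(0):
  [0, -∞, 3, -∞, -∞, -∞, -18]
  [-14, 0, -∞, -∞, -∞, -11, -∞]
  [-10, -∞, 0, -15, -∞, -∞, -∞]
  [-∞, -∞, -4, 0, -∞, -16, 0]
  [-5, -∞, -∞, -∞, 0, -∞, -∞]
  [-∞, -∞, -3, 1, -4, 0, -∞]
  [-13, -∞, -5, -11, -∞, -15, 0]
D(1):
  [0, -∞, 3, -∞, -∞, -∞, -18]
  [-14, 0, -11, -∞, -∞, -11, -32]
  [-10, -∞, 0, -15, -∞, -∞, -28]
  [-∞, -∞, -4, 0, -∞, -16, 0]
  [-5, -∞, -2, -∞, 0, -∞, -23]
  [-∞, -∞, -3, 1, -4, 0, -∞]
  [-13, -∞, -5, -11, -∞, -15, 0]
D(2):
  [0, -∞, 3, -∞, -∞, -∞, -18]
  [-14, 0, -11, -∞, -∞, -11, -32]
  [-10, -∞, 0, -15, -∞, -∞, -28]
  [-∞, -∞, -4, 0, -∞, -16, 0]
  [-5, -∞, -2, -∞, 0, -∞, -23]
  [-∞, -∞, -3, 1, -4, 0, -∞]
  [-13, -∞, -5, -11, -∞, -15, 0]
D(3):
  [0, -∞, 3, -12, -∞, -∞, -18]
  [-14, 0, -11, -26, -∞, -11, -32]
  [-10, -∞, 0, -15, -∞, -∞, -28]
  [-14, -∞, -4, 0, -∞, -16, 0]
  [-5, -∞, -2, -17, 0, -∞, -23]
  [-13, -∞, -3, 1, -4, 0, -31]
  [-13, -∞, -5, -11, -∞, -15, 0]
D(4):
  [0, -∞, 3, -12, -∞, -28, -12]
  [-14, 0, -11, -26, -∞, -11, -26]
  [-10, -∞, 0, -15, -∞, -31, -15]
  [-14, -∞, -4, 0, -∞, -16, 0]
  [-5, -∞, -2, -17, 0, -33, -17]
  [-13, -∞, -3, 1, -4, 0, 1]
  [-13, -∞, -5, -11, -∞, -15, 0]
D(5):
  [0, -∞, 3, -12, -∞, -28, -12]
  [-14, 0, -11, -26, -∞, -11, -26]
  [-10, -∞, 0, -15, -∞, -31, -15]
  [-14, -∞, -4, 0, -∞, -16, 0]
  [-5, -∞, -2, -17, 0, -33, -17]
  [-9, -∞, -3, 1, -4, 0, 1]
  [-13, -∞, -5, -11, -∞, -15, 0]
D(6):
  [0, -∞, 3, -12, -32, -28, -12]
  [-14, 0, -11, -10, -15, -11, -10]
  [-10, -∞, 0, -15, -35, -31, -15]
  [-14, -∞, -4, 0, -20, -16, 0]
  [-5, -∞, -2, -17, 0, -33, -17]
  [-9, -∞, -3, 1, -4, 0, 1]
  [-13, -∞, -5, -11, -19, -15, 0]
D(7):
  [0, -∞, 3, -12, -31, -27, -12]
  [-14, 0, -11, -10, -15, -11, -10]
  [-10, -∞, 0, -15, -34, -30, -15]
  [-13, -∞, -4, 0, -19, -15, 0]
  [-5, -∞, -2, -17, 0, -32, -17]
  [-9, -∞, -3, 1, -4, 0, 1]
  [-13, -∞, -5, -11, -19, -15, 0]
Answer: M*[5][0] = -9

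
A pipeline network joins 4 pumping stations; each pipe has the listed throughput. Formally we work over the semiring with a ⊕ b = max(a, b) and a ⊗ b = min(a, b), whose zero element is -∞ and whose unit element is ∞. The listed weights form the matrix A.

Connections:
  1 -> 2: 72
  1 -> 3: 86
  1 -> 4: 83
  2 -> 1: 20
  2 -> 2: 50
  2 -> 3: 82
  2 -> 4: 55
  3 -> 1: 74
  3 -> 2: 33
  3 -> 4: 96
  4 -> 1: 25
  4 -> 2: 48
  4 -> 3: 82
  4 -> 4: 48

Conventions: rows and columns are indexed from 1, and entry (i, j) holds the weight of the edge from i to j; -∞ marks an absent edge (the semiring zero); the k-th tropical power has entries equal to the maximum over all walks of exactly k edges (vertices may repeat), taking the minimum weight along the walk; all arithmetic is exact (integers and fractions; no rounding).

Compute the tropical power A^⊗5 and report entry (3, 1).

A^⊗2:
  [74, 50, 82, 86]
  [74, 50, 55, 82]
  [25, 72, 82, 74]
  [74, 48, 48, 82]
A^⊗3:
  [74, 72, 82, 82]
  [55, 72, 82, 74]
  [74, 50, 74, 82]
  [48, 72, 82, 74]
A^⊗4:
  [74, 72, 82, 82]
  [74, 55, 74, 82]
  [74, 72, 82, 74]
  [74, 50, 74, 82]
A^⊗5:
  [74, 72, 82, 82]
  [74, 72, 82, 74]
  [74, 72, 74, 82]
  [74, 72, 82, 74]
Key observation: the optimum is the walk 3->1->3->1->3->1, with weight 74 min 86 min 74 min 86 min 74 = 74.
Optimal value attained by: walk 3->1->3->1->3->1.
Answer: (A^⊗5)[3][1] = 74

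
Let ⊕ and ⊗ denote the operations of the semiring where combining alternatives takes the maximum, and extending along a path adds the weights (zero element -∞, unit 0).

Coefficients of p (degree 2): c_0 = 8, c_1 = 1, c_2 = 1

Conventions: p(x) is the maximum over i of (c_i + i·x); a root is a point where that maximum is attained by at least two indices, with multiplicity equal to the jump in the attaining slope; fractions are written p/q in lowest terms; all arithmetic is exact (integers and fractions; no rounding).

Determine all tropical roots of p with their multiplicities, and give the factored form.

hull edge (i=0, c=8) to (i=2, c=1): slope -7/2, span 2
Factored form: p(x) = 1 ⊗ (x ⊕ 7/2) ⊗ (x ⊕ 7/2)
Answer: roots = 7/2 (mult 2)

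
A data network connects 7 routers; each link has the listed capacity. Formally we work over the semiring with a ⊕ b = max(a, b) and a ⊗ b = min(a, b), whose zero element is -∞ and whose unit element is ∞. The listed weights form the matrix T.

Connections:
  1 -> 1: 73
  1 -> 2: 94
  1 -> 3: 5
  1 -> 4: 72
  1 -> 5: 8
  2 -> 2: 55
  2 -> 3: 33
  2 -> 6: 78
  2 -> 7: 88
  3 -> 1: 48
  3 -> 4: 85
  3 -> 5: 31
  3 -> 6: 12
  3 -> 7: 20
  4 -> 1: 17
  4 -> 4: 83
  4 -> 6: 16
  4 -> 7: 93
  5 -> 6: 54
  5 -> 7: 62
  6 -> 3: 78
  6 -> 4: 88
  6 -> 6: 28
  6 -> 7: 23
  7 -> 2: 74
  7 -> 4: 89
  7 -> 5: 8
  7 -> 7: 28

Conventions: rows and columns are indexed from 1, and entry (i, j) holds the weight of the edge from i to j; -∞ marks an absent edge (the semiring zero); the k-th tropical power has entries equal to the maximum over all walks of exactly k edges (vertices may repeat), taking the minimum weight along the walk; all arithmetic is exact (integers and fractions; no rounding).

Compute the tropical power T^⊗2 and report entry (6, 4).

T^⊗2:
  [73, 73, 33, 72, 8, 78, 88]
  [33, 74, 78, 88, 31, 55, 55]
  [48, 48, 12, 83, 8, 31, 85]
  [17, 74, 16, 89, 8, 16, 83]
  [-∞, 62, 54, 62, 8, 28, 28]
  [48, 23, 28, 83, 31, 28, 88]
  [17, 55, 33, 83, 8, 74, 89]
Key observation: the optimum is the walk 6->4->4, with weight 88 min 83 = 83.
Optimal value attained by: walk 6->4->4.
Answer: (T^⊗2)[6][4] = 83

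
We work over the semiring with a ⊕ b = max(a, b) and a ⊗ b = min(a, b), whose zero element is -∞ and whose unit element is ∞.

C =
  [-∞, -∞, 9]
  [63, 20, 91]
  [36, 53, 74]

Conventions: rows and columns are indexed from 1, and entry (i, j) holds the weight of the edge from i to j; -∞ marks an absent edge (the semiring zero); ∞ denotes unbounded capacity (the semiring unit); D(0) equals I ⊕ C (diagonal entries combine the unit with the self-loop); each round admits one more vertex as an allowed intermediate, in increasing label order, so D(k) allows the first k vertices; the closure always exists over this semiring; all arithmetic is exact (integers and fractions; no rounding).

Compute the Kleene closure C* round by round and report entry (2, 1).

D(0):
  [∞, -∞, 9]
  [63, ∞, 91]
  [36, 53, ∞]
D(1):
  [∞, -∞, 9]
  [63, ∞, 91]
  [36, 53, ∞]
D(2):
  [∞, -∞, 9]
  [63, ∞, 91]
  [53, 53, ∞]
D(3):
  [∞, 9, 9]
  [63, ∞, 91]
  [53, 53, ∞]
Answer: C*[2][1] = 63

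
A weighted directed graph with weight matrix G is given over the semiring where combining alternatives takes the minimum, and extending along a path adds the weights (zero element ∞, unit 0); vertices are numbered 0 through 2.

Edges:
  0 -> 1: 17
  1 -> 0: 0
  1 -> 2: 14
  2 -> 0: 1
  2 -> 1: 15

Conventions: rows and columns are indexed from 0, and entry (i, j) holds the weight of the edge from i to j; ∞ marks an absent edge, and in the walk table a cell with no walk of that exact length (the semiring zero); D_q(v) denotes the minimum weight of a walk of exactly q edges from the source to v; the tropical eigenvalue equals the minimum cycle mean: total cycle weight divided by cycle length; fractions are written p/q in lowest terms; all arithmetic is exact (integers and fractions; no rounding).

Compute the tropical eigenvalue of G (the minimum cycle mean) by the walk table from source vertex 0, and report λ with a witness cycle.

q=0: [0, ∞, ∞]
q=1: [∞, 17, ∞]
q=2: [17, ∞, 31]
q=3: [32, 34, ∞]
Optimal cycle mean attained by: cycle 0->1->0, total 17 + 0, length 2.
Answer: λ = 17/2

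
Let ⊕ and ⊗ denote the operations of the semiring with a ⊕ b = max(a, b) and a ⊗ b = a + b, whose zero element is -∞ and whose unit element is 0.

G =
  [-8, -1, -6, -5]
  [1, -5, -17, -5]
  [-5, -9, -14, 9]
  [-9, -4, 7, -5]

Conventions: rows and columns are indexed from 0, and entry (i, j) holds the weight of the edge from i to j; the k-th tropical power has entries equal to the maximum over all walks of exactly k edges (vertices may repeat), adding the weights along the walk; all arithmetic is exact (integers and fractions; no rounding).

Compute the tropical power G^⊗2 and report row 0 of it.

G^⊗2:
  [0, -6, 2, 3]
  [-4, 0, 2, -4]
  [0, 5, 16, 4]
  [2, -2, 2, 16]
Answer: row 0 of G^⊗2 = [0, -6, 2, 3]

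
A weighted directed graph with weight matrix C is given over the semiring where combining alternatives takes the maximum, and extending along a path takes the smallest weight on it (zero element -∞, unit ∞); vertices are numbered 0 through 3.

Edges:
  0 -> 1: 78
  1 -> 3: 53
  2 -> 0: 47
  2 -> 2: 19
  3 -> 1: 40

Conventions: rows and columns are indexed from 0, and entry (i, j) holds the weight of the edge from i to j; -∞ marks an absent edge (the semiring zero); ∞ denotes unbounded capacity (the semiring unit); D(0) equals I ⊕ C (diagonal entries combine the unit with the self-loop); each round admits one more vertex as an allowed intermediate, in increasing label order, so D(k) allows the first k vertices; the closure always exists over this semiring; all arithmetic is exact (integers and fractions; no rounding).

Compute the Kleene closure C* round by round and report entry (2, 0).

D(0):
  [∞, 78, -∞, -∞]
  [-∞, ∞, -∞, 53]
  [47, -∞, ∞, -∞]
  [-∞, 40, -∞, ∞]
D(1):
  [∞, 78, -∞, -∞]
  [-∞, ∞, -∞, 53]
  [47, 47, ∞, -∞]
  [-∞, 40, -∞, ∞]
D(2):
  [∞, 78, -∞, 53]
  [-∞, ∞, -∞, 53]
  [47, 47, ∞, 47]
  [-∞, 40, -∞, ∞]
D(3):
  [∞, 78, -∞, 53]
  [-∞, ∞, -∞, 53]
  [47, 47, ∞, 47]
  [-∞, 40, -∞, ∞]
D(4):
  [∞, 78, -∞, 53]
  [-∞, ∞, -∞, 53]
  [47, 47, ∞, 47]
  [-∞, 40, -∞, ∞]
Answer: C*[2][0] = 47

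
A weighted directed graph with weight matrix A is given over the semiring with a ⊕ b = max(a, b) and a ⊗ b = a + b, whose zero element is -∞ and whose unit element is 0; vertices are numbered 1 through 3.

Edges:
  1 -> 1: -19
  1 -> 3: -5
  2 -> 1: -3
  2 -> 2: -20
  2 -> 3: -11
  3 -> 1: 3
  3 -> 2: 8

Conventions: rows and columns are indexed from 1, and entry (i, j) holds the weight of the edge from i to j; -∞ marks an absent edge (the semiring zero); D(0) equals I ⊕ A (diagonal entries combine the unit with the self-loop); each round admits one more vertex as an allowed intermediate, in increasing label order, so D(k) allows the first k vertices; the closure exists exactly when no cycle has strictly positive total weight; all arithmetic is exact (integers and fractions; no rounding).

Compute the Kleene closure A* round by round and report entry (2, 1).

D(0):
  [0, -∞, -5]
  [-3, 0, -11]
  [3, 8, 0]
D(1):
  [0, -∞, -5]
  [-3, 0, -8]
  [3, 8, 0]
D(2):
  [0, -∞, -5]
  [-3, 0, -8]
  [5, 8, 0]
D(3):
  [0, 3, -5]
  [-3, 0, -8]
  [5, 8, 0]
Answer: A*[2][1] = -3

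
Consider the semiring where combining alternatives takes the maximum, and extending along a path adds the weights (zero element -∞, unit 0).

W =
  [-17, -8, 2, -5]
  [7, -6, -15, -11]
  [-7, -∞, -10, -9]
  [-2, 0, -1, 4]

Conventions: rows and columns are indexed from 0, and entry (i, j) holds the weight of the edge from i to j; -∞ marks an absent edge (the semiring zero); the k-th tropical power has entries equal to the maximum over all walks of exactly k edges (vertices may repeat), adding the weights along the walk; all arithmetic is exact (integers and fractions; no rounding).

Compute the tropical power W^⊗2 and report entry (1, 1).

W^⊗2:
  [-1, -5, -6, -1]
  [1, -1, 9, 2]
  [-11, -9, -5, -5]
  [7, 4, 3, 8]
Key observation: the optimum is the walk 1->0->1, with weight 7 + (-8) = -1.
Optimal value attained by: walk 1->0->1.
Answer: (W^⊗2)[1][1] = -1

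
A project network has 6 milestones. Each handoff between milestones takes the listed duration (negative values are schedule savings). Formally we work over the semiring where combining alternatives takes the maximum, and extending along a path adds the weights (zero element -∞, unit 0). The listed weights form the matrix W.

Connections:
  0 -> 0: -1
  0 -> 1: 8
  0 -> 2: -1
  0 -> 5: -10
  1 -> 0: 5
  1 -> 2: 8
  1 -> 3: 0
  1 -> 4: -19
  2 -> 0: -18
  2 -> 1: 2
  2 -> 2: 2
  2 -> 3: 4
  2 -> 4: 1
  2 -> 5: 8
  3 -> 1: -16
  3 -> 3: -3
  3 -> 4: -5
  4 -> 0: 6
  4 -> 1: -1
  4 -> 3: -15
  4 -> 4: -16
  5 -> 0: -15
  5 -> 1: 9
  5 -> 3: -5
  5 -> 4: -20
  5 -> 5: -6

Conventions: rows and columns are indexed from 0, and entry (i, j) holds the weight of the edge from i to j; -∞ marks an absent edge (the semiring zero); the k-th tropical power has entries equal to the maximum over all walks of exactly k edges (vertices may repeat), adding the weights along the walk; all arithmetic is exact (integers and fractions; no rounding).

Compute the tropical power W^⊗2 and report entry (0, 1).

W^⊗2:
  [13, 7, 16, 8, 0, 7]
  [4, 13, 10, 12, 9, 16]
  [7, 17, 10, 6, 3, 10]
  [1, -6, -8, -6, -8, -∞]
  [5, 14, 7, -1, -20, -4]
  [14, 3, 17, 9, -10, -12]
Key observation: the optimum is the walk 0->0->1, with weight (-1) + 8 = 7.
Optimal value attained by: walk 0->0->1.
Answer: (W^⊗2)[0][1] = 7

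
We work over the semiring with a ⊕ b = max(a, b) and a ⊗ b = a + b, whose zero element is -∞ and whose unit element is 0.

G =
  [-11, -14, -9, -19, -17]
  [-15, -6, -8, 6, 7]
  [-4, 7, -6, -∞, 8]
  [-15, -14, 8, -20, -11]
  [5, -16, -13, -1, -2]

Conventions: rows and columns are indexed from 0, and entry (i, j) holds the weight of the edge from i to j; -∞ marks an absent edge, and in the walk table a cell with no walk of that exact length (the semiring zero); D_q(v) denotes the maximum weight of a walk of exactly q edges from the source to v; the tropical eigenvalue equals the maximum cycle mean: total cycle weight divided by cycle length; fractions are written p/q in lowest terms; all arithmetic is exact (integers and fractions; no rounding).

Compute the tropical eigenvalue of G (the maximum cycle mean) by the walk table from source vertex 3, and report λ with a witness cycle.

q=0: [-∞, -∞, -∞, 0, -∞]
q=1: [-15, -14, 8, -20, -11]
q=2: [4, 15, 2, -8, 16]
q=3: [21, 9, 7, 21, 22]
q=4: [27, 14, 29, 21, 20]
q=5: [25, 36, 29, 20, 37]
Optimal cycle mean attained by: cycle 1->3->2->1, total 6 + 8 + 7, length 3.
Answer: λ = 7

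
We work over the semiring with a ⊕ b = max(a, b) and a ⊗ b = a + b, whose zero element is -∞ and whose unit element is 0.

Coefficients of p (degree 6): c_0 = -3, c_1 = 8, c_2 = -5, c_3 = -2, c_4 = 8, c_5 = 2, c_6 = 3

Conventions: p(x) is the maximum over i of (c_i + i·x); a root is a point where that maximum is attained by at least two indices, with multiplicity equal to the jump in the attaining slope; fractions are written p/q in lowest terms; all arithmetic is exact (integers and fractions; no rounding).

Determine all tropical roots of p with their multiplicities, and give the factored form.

hull edge (i=0, c=-3) to (i=1, c=8): slope 11, span 1
hull edge (i=1, c=8) to (i=4, c=8): slope 0, span 3
hull edge (i=4, c=8) to (i=6, c=3): slope -5/2, span 2
Factored form: p(x) = 3 ⊗ (x ⊕ (-11)) ⊗ (x ⊕ 0) ⊗ (x ⊕ 0) ⊗ (x ⊕ 0) ⊗ (x ⊕ 5/2) ⊗ (x ⊕ 5/2)
Answer: roots = -11 (mult 1), 0 (mult 3), 5/2 (mult 2)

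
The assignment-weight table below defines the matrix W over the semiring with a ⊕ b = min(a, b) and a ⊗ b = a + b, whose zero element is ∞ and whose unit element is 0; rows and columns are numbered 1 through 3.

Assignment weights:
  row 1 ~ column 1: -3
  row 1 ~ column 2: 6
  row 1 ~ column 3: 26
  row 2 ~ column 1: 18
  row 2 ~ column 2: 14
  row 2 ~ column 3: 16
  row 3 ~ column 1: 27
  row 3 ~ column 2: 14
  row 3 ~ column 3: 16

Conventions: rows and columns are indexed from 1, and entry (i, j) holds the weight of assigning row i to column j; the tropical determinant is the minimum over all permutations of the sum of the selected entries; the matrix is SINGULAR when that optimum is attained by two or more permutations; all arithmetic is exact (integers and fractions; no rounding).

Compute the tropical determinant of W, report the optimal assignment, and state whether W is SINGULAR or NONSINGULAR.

σ = (1, 2, 3): (-3) + 14 + 16 = 27
σ = (1, 3, 2): (-3) + 16 + 14 = 27
σ = (2, 1, 3): 6 + 18 + 16 = 40
σ = (2, 3, 1): 6 + 16 + 27 = 49
σ = (3, 1, 2): 26 + 18 + 14 = 58
σ = (3, 2, 1): 26 + 14 + 27 = 67
Optimal value attained by: σ = (1, 2, 3).
Answer: det⊕(W) = 27; verdict: SINGULAR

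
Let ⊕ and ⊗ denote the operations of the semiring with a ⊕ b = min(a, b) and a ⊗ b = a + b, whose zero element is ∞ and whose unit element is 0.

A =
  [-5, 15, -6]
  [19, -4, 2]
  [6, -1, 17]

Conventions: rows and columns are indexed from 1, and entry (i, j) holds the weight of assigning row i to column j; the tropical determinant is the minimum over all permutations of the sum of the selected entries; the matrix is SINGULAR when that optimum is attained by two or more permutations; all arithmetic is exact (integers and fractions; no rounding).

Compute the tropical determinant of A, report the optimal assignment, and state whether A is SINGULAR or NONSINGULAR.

σ = (1, 2, 3): (-5) + (-4) + 17 = 8
σ = (1, 3, 2): (-5) + 2 + (-1) = -4
σ = (2, 1, 3): 15 + 19 + 17 = 51
σ = (2, 3, 1): 15 + 2 + 6 = 23
σ = (3, 1, 2): (-6) + 19 + (-1) = 12
σ = (3, 2, 1): (-6) + (-4) + 6 = -4
Optimal value attained by: σ = (1, 3, 2).
Answer: det⊕(A) = -4; verdict: SINGULAR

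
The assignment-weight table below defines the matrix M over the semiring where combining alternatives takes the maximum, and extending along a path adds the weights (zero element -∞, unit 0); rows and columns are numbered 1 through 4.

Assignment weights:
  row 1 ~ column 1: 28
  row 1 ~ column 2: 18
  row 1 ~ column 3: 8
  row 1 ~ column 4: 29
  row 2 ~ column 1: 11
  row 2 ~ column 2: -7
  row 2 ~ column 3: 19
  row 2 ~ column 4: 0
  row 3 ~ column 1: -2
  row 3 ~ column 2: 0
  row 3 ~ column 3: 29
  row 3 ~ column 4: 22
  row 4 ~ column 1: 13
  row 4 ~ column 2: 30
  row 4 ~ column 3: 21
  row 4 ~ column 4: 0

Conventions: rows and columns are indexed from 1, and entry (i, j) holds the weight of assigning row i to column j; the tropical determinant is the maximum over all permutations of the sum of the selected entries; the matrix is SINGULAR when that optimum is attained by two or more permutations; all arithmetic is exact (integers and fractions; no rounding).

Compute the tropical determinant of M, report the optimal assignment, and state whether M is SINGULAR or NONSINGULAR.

σ = (1, 2, 3, 4): 28 + (-7) + 29 + 0 = 50
σ = (1, 2, 4, 3): 28 + (-7) + 22 + 21 = 64
σ = (1, 3, 2, 4): 28 + 19 + 0 + 0 = 47
σ = (1, 3, 4, 2): 28 + 19 + 22 + 30 = 99
σ = (1, 4, 2, 3): 28 + 0 + 0 + 21 = 49
σ = (1, 4, 3, 2): 28 + 0 + 29 + 30 = 87
σ = (2, 1, 3, 4): 18 + 11 + 29 + 0 = 58
σ = (2, 1, 4, 3): 18 + 11 + 22 + 21 = 72
σ = (2, 3, 1, 4): 18 + 19 + (-2) + 0 = 35
σ = (2, 3, 4, 1): 18 + 19 + 22 + 13 = 72
σ = (2, 4, 1, 3): 18 + 0 + (-2) + 21 = 37
σ = (2, 4, 3, 1): 18 + 0 + 29 + 13 = 60
σ = (3, 1, 2, 4): 8 + 11 + 0 + 0 = 19
σ = (3, 1, 4, 2): 8 + 11 + 22 + 30 = 71
σ = (3, 2, 1, 4): 8 + (-7) + (-2) + 0 = -1
σ = (3, 2, 4, 1): 8 + (-7) + 22 + 13 = 36
σ = (3, 4, 1, 2): 8 + 0 + (-2) + 30 = 36
σ = (3, 4, 2, 1): 8 + 0 + 0 + 13 = 21
σ = (4, 1, 2, 3): 29 + 11 + 0 + 21 = 61
σ = (4, 1, 3, 2): 29 + 11 + 29 + 30 = 99
σ = (4, 2, 1, 3): 29 + (-7) + (-2) + 21 = 41
σ = (4, 2, 3, 1): 29 + (-7) + 29 + 13 = 64
σ = (4, 3, 1, 2): 29 + 19 + (-2) + 30 = 76
σ = (4, 3, 2, 1): 29 + 19 + 0 + 13 = 61
Optimal value attained by: σ = (1, 3, 4, 2).
Answer: det⊕(M) = 99; verdict: SINGULAR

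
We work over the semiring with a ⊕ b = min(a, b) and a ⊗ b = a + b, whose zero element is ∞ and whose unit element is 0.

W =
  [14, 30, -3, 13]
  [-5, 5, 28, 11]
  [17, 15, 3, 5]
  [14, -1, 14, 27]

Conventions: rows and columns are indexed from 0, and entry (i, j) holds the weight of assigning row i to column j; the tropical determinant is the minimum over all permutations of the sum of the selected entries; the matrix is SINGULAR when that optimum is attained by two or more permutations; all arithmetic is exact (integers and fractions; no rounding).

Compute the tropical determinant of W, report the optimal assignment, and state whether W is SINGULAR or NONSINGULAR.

σ = (0, 1, 2, 3): 14 + 5 + 3 + 27 = 49
σ = (0, 1, 3, 2): 14 + 5 + 5 + 14 = 38
σ = (0, 2, 1, 3): 14 + 28 + 15 + 27 = 84
σ = (0, 2, 3, 1): 14 + 28 + 5 + (-1) = 46
σ = (0, 3, 1, 2): 14 + 11 + 15 + 14 = 54
σ = (0, 3, 2, 1): 14 + 11 + 3 + (-1) = 27
σ = (1, 0, 2, 3): 30 + (-5) + 3 + 27 = 55
σ = (1, 0, 3, 2): 30 + (-5) + 5 + 14 = 44
σ = (1, 2, 0, 3): 30 + 28 + 17 + 27 = 102
σ = (1, 2, 3, 0): 30 + 28 + 5 + 14 = 77
σ = (1, 3, 0, 2): 30 + 11 + 17 + 14 = 72
σ = (1, 3, 2, 0): 30 + 11 + 3 + 14 = 58
σ = (2, 0, 1, 3): (-3) + (-5) + 15 + 27 = 34
σ = (2, 0, 3, 1): (-3) + (-5) + 5 + (-1) = -4
σ = (2, 1, 0, 3): (-3) + 5 + 17 + 27 = 46
σ = (2, 1, 3, 0): (-3) + 5 + 5 + 14 = 21
σ = (2, 3, 0, 1): (-3) + 11 + 17 + (-1) = 24
σ = (2, 3, 1, 0): (-3) + 11 + 15 + 14 = 37
σ = (3, 0, 1, 2): 13 + (-5) + 15 + 14 = 37
σ = (3, 0, 2, 1): 13 + (-5) + 3 + (-1) = 10
σ = (3, 1, 0, 2): 13 + 5 + 17 + 14 = 49
σ = (3, 1, 2, 0): 13 + 5 + 3 + 14 = 35
σ = (3, 2, 0, 1): 13 + 28 + 17 + (-1) = 57
σ = (3, 2, 1, 0): 13 + 28 + 15 + 14 = 70
Optimal value attained by: σ = (2, 0, 3, 1).
Answer: det⊕(W) = -4; verdict: NONSINGULAR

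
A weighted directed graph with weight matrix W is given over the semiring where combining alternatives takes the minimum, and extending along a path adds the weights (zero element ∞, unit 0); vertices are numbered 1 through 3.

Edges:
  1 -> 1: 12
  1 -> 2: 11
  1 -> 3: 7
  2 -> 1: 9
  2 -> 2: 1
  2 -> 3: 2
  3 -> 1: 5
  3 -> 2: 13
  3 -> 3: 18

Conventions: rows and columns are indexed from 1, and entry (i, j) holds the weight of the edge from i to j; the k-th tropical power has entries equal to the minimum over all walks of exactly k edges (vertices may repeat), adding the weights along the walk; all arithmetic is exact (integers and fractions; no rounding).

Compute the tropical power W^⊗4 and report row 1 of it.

W^⊗2:
  [12, 12, 13]
  [7, 2, 3]
  [17, 14, 12]
W^⊗3:
  [18, 13, 14]
  [8, 3, 4]
  [17, 15, 16]
W^⊗4:
  [19, 14, 15]
  [9, 4, 5]
  [21, 16, 17]
Answer: row 1 of W^⊗4 = [19, 14, 15]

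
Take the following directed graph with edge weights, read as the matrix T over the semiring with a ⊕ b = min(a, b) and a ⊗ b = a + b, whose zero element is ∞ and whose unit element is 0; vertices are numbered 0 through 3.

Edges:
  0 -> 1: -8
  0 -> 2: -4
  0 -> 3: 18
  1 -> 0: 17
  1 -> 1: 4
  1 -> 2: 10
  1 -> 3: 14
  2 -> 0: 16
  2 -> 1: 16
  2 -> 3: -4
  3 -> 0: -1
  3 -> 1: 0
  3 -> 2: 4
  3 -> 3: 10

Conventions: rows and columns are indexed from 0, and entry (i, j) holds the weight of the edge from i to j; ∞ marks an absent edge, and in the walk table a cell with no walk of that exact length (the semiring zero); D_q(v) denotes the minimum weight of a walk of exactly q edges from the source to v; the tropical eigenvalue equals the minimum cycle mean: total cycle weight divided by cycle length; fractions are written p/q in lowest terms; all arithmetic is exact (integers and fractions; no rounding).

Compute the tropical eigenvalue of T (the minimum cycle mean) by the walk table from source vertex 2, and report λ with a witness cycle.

q=0: [∞, ∞, 0, ∞]
q=1: [16, 16, ∞, -4]
q=2: [-5, -4, 0, 6]
q=3: [5, -13, -9, -4]
q=4: [-5, -9, -3, -13]
Optimal cycle mean attained by: cycle 0->2->3->0, total (-4) + (-4) + (-1), length 3.
Answer: λ = -3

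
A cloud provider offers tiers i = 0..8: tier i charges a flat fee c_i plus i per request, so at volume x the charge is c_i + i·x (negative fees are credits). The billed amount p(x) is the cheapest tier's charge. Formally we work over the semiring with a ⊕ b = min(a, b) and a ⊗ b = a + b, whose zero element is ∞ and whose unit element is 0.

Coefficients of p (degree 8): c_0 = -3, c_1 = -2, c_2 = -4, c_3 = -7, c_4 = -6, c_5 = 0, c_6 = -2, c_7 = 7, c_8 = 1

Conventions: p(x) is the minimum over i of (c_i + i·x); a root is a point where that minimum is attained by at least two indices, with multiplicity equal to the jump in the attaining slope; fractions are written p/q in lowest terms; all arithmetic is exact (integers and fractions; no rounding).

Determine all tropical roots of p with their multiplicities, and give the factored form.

hull edge (i=0, c=-3) to (i=3, c=-7): slope -4/3, span 3
hull edge (i=3, c=-7) to (i=4, c=-6): slope 1, span 1
hull edge (i=4, c=-6) to (i=8, c=1): slope 7/4, span 4
Factored form: p(x) = 1 ⊗ (x ⊕ (-7/4)) ⊗ (x ⊕ (-7/4)) ⊗ (x ⊕ (-7/4)) ⊗ (x ⊕ (-7/4)) ⊗ (x ⊕ (-1)) ⊗ (x ⊕ 4/3) ⊗ (x ⊕ 4/3) ⊗ (x ⊕ 4/3)
Answer: roots = -7/4 (mult 4), -1 (mult 1), 4/3 (mult 3)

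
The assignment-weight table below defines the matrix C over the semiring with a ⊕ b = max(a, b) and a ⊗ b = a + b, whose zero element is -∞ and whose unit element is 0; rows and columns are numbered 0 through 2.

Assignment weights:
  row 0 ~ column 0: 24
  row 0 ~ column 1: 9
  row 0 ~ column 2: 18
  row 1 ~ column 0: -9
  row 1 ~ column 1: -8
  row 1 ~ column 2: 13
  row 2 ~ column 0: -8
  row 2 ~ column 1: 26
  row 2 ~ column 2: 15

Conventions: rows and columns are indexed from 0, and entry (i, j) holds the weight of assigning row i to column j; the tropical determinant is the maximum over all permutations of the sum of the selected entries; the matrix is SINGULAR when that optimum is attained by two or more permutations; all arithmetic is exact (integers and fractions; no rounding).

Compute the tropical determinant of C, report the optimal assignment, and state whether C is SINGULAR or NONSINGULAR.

σ = (0, 1, 2): 24 + (-8) + 15 = 31
σ = (0, 2, 1): 24 + 13 + 26 = 63
σ = (1, 0, 2): 9 + (-9) + 15 = 15
σ = (1, 2, 0): 9 + 13 + (-8) = 14
σ = (2, 0, 1): 18 + (-9) + 26 = 35
σ = (2, 1, 0): 18 + (-8) + (-8) = 2
Optimal value attained by: σ = (0, 2, 1).
Answer: det⊕(C) = 63; verdict: NONSINGULAR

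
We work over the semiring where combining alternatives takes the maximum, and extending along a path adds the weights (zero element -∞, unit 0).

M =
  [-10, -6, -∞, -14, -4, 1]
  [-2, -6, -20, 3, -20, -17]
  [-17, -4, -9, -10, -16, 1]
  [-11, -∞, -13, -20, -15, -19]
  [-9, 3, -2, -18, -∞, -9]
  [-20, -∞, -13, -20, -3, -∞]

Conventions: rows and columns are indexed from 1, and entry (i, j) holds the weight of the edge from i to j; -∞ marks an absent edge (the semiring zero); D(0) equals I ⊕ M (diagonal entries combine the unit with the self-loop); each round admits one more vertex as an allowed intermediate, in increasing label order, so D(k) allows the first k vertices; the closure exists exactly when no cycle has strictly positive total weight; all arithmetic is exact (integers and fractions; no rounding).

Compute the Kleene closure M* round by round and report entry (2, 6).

D(0):
  [0, -6, -∞, -14, -4, 1]
  [-2, 0, -20, 3, -20, -17]
  [-17, -4, 0, -10, -16, 1]
  [-11, -∞, -13, 0, -15, -19]
  [-9, 3, -2, -18, 0, -9]
  [-20, -∞, -13, -20, -3, 0]
D(1):
  [0, -6, -∞, -14, -4, 1]
  [-2, 0, -20, 3, -6, -1]
  [-17, -4, 0, -10, -16, 1]
  [-11, -17, -13, 0, -15, -10]
  [-9, 3, -2, -18, 0, -8]
  [-20, -26, -13, -20, -3, 0]
D(2):
  [0, -6, -26, -3, -4, 1]
  [-2, 0, -20, 3, -6, -1]
  [-6, -4, 0, -1, -10, 1]
  [-11, -17, -13, 0, -15, -10]
  [1, 3, -2, 6, 0, 2]
  [-20, -26, -13, -20, -3, 0]
D(3):
  [0, -6, -26, -3, -4, 1]
  [-2, 0, -20, 3, -6, -1]
  [-6, -4, 0, -1, -10, 1]
  [-11, -17, -13, 0, -15, -10]
  [1, 3, -2, 6, 0, 2]
  [-19, -17, -13, -14, -3, 0]
D(4):
  [0, -6, -16, -3, -4, 1]
  [-2, 0, -10, 3, -6, -1]
  [-6, -4, 0, -1, -10, 1]
  [-11, -17, -13, 0, -15, -10]
  [1, 3, -2, 6, 0, 2]
  [-19, -17, -13, -14, -3, 0]
D(5):
  [0, -1, -6, 2, -4, 1]
  [-2, 0, -8, 3, -6, -1]
  [-6, -4, 0, -1, -10, 1]
  [-11, -12, -13, 0, -15, -10]
  [1, 3, -2, 6, 0, 2]
  [-2, 0, -5, 3, -3, 0]
D(6):
  [0, 1, -4, 4, -2, 1]
  [-2, 0, -6, 3, -4, -1]
  [-1, 1, 0, 4, -2, 1]
  [-11, -10, -13, 0, -13, -10]
  [1, 3, -2, 6, 0, 2]
  [-2, 0, -5, 3, -3, 0]
Answer: M*[2][6] = -1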